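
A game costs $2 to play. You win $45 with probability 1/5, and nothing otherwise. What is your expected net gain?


E[gain] = (45-2)×1/5 + (-2)×4/5
= 43/5 - 8/5 = 7

Expected net gain = $7 ≈ $7.00


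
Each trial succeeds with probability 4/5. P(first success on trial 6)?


Geometric: P(X=6) = (1-p)^(k-1)×p = (1/5)^5×4/5 = 4/15625

P(X=6) = 4/15625 ≈ 0.03%


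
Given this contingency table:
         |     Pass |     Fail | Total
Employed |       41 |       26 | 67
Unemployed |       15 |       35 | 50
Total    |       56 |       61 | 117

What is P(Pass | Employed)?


P(Pass | Employed) = 41/(41+26) = 41/67

P(Pass|Employed) = 41/67 ≈ 61.19%


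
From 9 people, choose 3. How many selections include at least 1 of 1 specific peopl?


Complement: C(9,3) - C(8,3) = 84 - 56 = 28

28


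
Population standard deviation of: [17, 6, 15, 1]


Mean = 39/4
  (17-39/4)²=841/16
  (6-39/4)²=225/16
  (15-39/4)²=441/16
  (1-39/4)²=1225/16
Σ(x-μ)² = 683/4
σ² = (683/4)/4 = 683/16

σ = √(683/16) ≈ 6.5336


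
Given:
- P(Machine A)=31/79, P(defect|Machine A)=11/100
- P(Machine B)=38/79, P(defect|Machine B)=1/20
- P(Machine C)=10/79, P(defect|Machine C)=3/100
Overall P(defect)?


P(B) = Σ P(B|Aᵢ)×P(Aᵢ)
  11/100×31/79 = 341/7900
  1/20×38/79 = 19/790
  3/100×10/79 = 3/790
Sum = 561/7900

P(defect) = 561/7900 ≈ 7.10%


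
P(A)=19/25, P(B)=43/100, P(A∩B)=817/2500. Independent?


P(A)×P(B) = 817/2500
P(A∩B) = 817/2500
Equal ✓ → Independent

Yes, independent


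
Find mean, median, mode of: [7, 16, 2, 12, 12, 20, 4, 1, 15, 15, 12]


Sorted: [1, 2, 4, 7, 12, 12, 12, 15, 15, 16, 20]
Mean = 116/11
Median = 12
Freq: {7: 1, 16: 1, 2: 1, 12: 3, 20: 1, 4: 1, 1: 1, 15: 2}
Mode: [12]

Mean=116/11, Median=12, Mode=12


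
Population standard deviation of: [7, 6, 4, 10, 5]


Mean = 32/5
  (7-32/5)²=9/25
  (6-32/5)²=4/25
  (4-32/5)²=144/25
  (10-32/5)²=324/25
  (5-32/5)²=49/25
Σ(x-μ)² = 106/5
σ² = (106/5)/5 = 106/25

σ = √(106/25) ≈ 2.0591


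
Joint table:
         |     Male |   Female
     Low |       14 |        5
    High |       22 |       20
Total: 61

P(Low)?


P(Low) = (14+5)/61 = 19/61

P(Low) = 19/61 ≈ 31.15%


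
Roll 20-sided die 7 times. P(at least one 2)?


P(no 2)^7 = (19/20)^7 = 893871739/1280000000
P(≥1) = 1 - 893871739/1280000000 = 386128261/1280000000

P = 386128261/1280000000 ≈ 30.17%


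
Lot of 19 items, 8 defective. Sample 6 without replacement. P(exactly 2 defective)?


Hypergeometric: C(8,2)×C(11,4)/C(19,6)
= 28×330/27132 = 110/323

P(X=2) = 110/323 ≈ 34.06%


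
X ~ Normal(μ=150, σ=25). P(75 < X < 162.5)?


z₁=(75-150)/25=-3.0, z₂=(162.5-150)/25=0.5
P = Φ(0.5) - Φ(-3.0) = 0.691462 - 0.001350 = 0.690112 ≈ 0.6901

P(75 < X < 162.5) ≈ 0.6901


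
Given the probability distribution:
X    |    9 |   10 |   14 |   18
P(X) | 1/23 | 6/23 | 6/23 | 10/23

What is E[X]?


E[X] = Σ x·P(X=x)
= (9)×(1/23) + (10)×(6/23) + (14)×(6/23) + (18)×(10/23)
= 333/23

E[X] = 333/23


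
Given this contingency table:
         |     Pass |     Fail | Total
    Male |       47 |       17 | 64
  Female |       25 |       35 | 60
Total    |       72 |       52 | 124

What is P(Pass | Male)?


P(Pass | Male) = 47/(47+17) = 47/64

P(Pass|Male) = 47/64 ≈ 73.44%


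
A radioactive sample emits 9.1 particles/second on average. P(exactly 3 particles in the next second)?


Poisson(λ=9.1): P(X=3) = e^(-λ)×λ^k/k!
= e^(-9.1) × 9.1^3 / 3!
≈ 0.0001116658085 × 753.571 / 6 ≈ 0.014025

P(X=3) ≈ 0.014025 ≈ 1.40%


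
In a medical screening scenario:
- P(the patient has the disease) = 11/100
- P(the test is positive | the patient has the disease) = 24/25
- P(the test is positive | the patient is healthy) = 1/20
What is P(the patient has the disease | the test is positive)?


Using Bayes' theorem:
P(A|B) = P(B|A)·P(A) / P(B)

P(the test is positive) = 24/25 × 11/100 + 1/20 × 89/100
= 66/625 + 89/2000 = 1501/10000

P(the patient has the disease|the test is positive) = (66/625) / (1501/10000) = 1056/1501

P(the patient has the disease|the test is positive) = 1056/1501 ≈ 70.35%


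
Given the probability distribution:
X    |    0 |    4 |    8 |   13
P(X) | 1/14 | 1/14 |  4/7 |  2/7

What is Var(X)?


E[X] = 60/7
E[X²] = 86
Var(X) = E[X²] - (E[X])² = 86 - 3600/49 = 614/49

Var(X) = 614/49 ≈ 12.5306


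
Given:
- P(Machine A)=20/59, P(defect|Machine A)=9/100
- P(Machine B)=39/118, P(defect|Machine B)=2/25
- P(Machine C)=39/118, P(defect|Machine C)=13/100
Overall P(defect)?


P(B) = Σ P(B|Aᵢ)×P(Aᵢ)
  9/100×20/59 = 9/295
  2/25×39/118 = 39/1475
  13/100×39/118 = 507/11800
Sum = 1179/11800

P(defect) = 1179/11800 ≈ 9.99%


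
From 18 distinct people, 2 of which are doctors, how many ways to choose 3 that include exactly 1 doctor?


Choose 1 of the 2 doctors and 2 of the other 16 people:
C(2,1)×C(16,2) = 2×120 = 240

240


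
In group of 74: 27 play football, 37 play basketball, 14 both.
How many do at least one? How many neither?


|A∪B| = 27+37-14 = 50
Neither = 74-50 = 24

At least one: 50; Neither: 24


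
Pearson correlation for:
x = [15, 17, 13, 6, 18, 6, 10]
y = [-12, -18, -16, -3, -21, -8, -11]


n=7, Σx=85, Σy=-89, Σxy=-1248, Σx²=1179, Σy²=1359
r = (7×(-1248) - 85×(-89))/√((7×1179 - 85²)(7×1359 - (-89)²))
= -1171/√(1028×1592) = -1171/√1636576 ≈ -1171/1279.2873 ≈ -0.9154

r ≈ -0.9154


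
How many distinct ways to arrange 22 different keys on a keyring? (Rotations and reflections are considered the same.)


Free circular arrangements: rotations and reflections both identified.
(n-1)!/2 = 21!/2 = 51090942171709440000/2 = 25545471085854720000

25545471085854720000


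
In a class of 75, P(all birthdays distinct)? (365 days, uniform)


P(all different) = Π(365-i)/365 for i=0..74
= (365/365)×(364/365)×...×(291/365)
= 0.000280

P ≈ 0.0003 ≈ 0.03%


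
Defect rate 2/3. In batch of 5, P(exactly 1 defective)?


Binomial: P(X=1) = C(5,1)×p^1×(1-p)^4
= 5 × 2/3 × 1/81 = 10/243

P(X=1) = 10/243 ≈ 4.12%


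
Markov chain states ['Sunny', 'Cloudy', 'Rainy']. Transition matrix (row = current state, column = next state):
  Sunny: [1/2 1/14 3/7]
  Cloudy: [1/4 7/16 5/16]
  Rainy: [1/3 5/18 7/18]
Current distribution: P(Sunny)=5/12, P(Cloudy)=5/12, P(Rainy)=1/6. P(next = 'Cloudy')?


P(next=Cloudy) = Σᵢ P(now=i)×P(i→Cloudy)
= 5/12×1/14 + 5/12×7/16 + 1/6×5/18
= 5/168 + 35/192 + 5/108 = 3125/12096

P = 3125/12096 ≈ 0.2583


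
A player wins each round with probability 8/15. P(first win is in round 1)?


Geometric: P(X=1) = (1-p)^(k-1)×p = (7/15)^0×8/15 = 8/15

P(X=1) = 8/15 ≈ 53.33%


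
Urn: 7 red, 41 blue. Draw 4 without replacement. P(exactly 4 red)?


Hypergeometric: C(7,4)×C(41,0)/C(48,4)
= 35×1/194580 = 7/38916

P(X=4) = 7/38916 ≈ 0.02%


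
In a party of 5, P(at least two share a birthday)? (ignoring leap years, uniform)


P(all different) = Π(365-i)/365 for i=0..4
= 0.972864
P(match) = 1 - 0.972864 = 0.027136

P ≈ 0.0271 ≈ 2.71%


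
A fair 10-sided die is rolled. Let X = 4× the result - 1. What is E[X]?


E[die] = (1+10)/2 = 11/2
E[X] = 4×11/2 - 1 = 21

E[X] = 21


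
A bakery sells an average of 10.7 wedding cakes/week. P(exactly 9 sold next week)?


Poisson(λ=10.7): P(X=9) = e^(-λ)×λ^k/k!
= e^(-10.7) × 10.7^9 / 9!
≈ 2.254493791e-05 × 1838459212.42 / 362880 ≈ 0.114219

P(X=9) ≈ 0.114219 ≈ 11.42%


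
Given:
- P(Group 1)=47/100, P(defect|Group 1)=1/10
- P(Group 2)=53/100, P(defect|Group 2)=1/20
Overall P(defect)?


P(B) = Σ P(B|Aᵢ)×P(Aᵢ)
  1/10×47/100 = 47/1000
  1/20×53/100 = 53/2000
Sum = 147/2000

P(defect) = 147/2000 ≈ 7.35%


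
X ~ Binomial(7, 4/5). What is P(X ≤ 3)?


P(X ≤ 3) = Σ P(X=i) for i=0..3
P(X=0) = 1/78125
P(X=1) = 28/78125
P(X=2) = 336/78125
P(X=3) = 448/15625
Sum = 521/15625

P(X ≤ 3) = 521/15625 ≈ 3.33%


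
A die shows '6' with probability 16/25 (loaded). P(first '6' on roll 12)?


Geometric: P(X=12) = (1-p)^(k-1)×p = (9/25)^11×16/25 = 502096953744/59604644775390625

P(X=12) = 502096953744/59604644775390625 ≈ 0.00%


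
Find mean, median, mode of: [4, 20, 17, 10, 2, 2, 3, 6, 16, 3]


Sorted: [2, 2, 3, 3, 4, 6, 10, 16, 17, 20]
Mean = 83/10
Median = 5
Freq: {4: 1, 20: 1, 17: 1, 10: 1, 2: 2, 3: 2, 6: 1, 16: 1}
Mode: [2, 3]

Mean=83/10, Median=5, Mode=[2, 3]


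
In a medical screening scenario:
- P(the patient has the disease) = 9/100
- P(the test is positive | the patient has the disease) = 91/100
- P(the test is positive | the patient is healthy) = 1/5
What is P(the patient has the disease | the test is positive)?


Using Bayes' theorem:
P(A|B) = P(B|A)·P(A) / P(B)

P(the test is positive) = 91/100 × 9/100 + 1/5 × 91/100
= 819/10000 + 91/500 = 2639/10000

P(the patient has the disease|the test is positive) = (819/10000) / (2639/10000) = 9/29

P(the patient has the disease|the test is positive) = 9/29 ≈ 31.03%


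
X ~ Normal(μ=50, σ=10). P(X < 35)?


z = (35-50)/10 = -1.5
P(Z < -1.5) = 0.0668

P(X < 35) ≈ 0.0668


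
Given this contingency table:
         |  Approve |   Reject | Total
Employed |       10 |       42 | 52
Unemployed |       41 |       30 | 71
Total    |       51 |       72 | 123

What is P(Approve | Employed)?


P(Approve | Employed) = 10/(10+42) = 10/52 = 5/26

P(Approve|Employed) = 5/26 ≈ 19.23%


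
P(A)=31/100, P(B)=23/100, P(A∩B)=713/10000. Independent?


P(A)×P(B) = 713/10000
P(A∩B) = 713/10000
Equal ✓ → Independent

Yes, independent


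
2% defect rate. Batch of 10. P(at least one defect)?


P(all good) = (49/50)^10 = 79792266297612001/97656250000000000
P(≥1 defect) = 17863983702387999/97656250000000000

P = 17863983702387999/97656250000000000 ≈ 18.29%


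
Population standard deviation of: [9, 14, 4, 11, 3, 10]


Mean = 51/6 = 17/2
  (9-17/2)²=1/4
  (14-17/2)²=121/4
  (4-17/2)²=81/4
  (11-17/2)²=25/4
  (3-17/2)²=121/4
  (10-17/2)²=9/4
Σ(x-μ)² = 179/2
σ² = (179/2)/6 = 179/12

σ = √(179/12) ≈ 3.8622


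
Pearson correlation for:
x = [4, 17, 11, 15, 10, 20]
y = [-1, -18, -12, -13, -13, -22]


n=6, Σx=77, Σy=-79, Σxy=-1207, Σx²=1151, Σy²=1291
r = (6×(-1207) - 77×(-79))/√((6×1151 - 77²)(6×1291 - (-79)²))
= -1159/√(977×1505) = -1159/√1470385 ≈ -1159/1212.5943 ≈ -0.9558

r ≈ -0.9558


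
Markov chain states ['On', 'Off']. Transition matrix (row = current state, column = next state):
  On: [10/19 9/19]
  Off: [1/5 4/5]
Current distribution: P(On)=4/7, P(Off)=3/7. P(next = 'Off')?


P(next=Off) = Σᵢ P(now=i)×P(i→Off)
= 4/7×9/19 + 3/7×4/5
= 36/133 + 12/35 = 408/665

P = 408/665 ≈ 0.6135


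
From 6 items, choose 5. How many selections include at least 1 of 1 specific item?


Complement: C(6,5) - C(5,5) = 6 - 1 = 5

5


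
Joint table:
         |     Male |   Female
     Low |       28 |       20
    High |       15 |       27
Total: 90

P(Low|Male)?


P(Low|Male) = 28/(28+15) = 28/43

P = 28/43 ≈ 65.12%


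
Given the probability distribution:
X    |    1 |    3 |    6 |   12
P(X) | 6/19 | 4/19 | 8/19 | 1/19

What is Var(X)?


E[X] = 78/19
E[X²] = 474/19
Var(X) = E[X²] - (E[X])² = 474/19 - 6084/361 = 2922/361

Var(X) = 2922/361 ≈ 8.0942


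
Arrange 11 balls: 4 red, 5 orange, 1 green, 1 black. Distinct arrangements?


11!/(4!×5!×1!×1!) = 13860

13860


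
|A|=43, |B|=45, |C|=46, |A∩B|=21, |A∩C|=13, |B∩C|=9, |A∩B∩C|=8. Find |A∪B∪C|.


|A∪B∪C| = 43+45+46-21-13-9+8 = 99

|A∪B∪C| = 99


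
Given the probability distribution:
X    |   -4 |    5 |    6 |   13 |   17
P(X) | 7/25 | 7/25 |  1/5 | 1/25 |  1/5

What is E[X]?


E[X] = Σ x·P(X=x)
= (-4)×(7/25) + (5)×(7/25) + (6)×(1/5) + (13)×(1/25) + (17)×(1/5)
= 27/5

E[X] = 27/5


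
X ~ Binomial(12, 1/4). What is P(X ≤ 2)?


P(X ≤ 2) = Σ P(X=i) for i=0..2
P(X=0) = 531441/16777216
P(X=1) = 531441/4194304
P(X=2) = 1948617/8388608
Sum = 6554439/16777216

P(X ≤ 2) = 6554439/16777216 ≈ 39.07%


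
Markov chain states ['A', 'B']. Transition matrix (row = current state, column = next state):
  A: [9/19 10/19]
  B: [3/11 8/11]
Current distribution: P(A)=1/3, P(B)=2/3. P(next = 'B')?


P(next=B) = Σᵢ P(now=i)×P(i→B)
= 1/3×10/19 + 2/3×8/11
= 10/57 + 16/33 = 138/209

P = 138/209 ≈ 0.6603


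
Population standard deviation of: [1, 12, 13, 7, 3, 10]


Mean = 46/6 = 23/3
  (1-23/3)²=400/9
  (12-23/3)²=169/9
  (13-23/3)²=256/9
  (7-23/3)²=4/9
  (3-23/3)²=196/9
  (10-23/3)²=49/9
Σ(x-μ)² = 358/3
σ² = (358/3)/6 = 179/9

σ = √(179/9) ≈ 4.4597


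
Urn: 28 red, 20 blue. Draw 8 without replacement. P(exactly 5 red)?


Hypergeometric: C(28,5)×C(20,3)/C(48,8)
= 98280×1140/377348994 = 6224400/20963833

P(X=5) = 6224400/20963833 ≈ 29.69%


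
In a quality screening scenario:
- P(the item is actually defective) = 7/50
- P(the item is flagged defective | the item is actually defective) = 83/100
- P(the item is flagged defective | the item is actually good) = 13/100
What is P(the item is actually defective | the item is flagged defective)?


Using Bayes' theorem:
P(A|B) = P(B|A)·P(A) / P(B)

P(the item is flagged defective) = 83/100 × 7/50 + 13/100 × 43/50
= 581/5000 + 559/5000 = 57/250

P(the item is actually defective|the item is flagged defective) = (581/5000) / (57/250) = 581/1140

P(the item is actually defective|the item is flagged defective) = 581/1140 ≈ 50.96%


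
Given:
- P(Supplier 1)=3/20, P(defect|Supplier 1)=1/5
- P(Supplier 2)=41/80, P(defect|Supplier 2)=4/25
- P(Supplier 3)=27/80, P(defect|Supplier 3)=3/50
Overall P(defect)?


P(B) = Σ P(B|Aᵢ)×P(Aᵢ)
  1/5×3/20 = 3/100
  4/25×41/80 = 41/500
  3/50×27/80 = 81/4000
Sum = 529/4000

P(defect) = 529/4000 ≈ 13.23%


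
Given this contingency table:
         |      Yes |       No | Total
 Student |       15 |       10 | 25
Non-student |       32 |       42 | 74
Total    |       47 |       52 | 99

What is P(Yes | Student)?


P(Yes | Student) = 15/(15+10) = 15/25 = 3/5

P(Yes|Student) = 3/5 ≈ 60.00%


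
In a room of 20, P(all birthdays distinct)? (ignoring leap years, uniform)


P(all different) = Π(365-i)/365 for i=0..19
= (365/365)×(364/365)×...×(346/365)
= 0.588562

P ≈ 0.5886 ≈ 58.86%


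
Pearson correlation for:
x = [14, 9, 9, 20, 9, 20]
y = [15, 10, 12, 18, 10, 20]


n=6, Σx=81, Σy=85, Σxy=1258, Σx²=1239, Σy²=1293
r = (6×1258 - 81×85)/√((6×1239 - 81²)(6×1293 - 85²))
= 663/√(873×533) = 663/√465309 ≈ 663/682.1356 ≈ 0.9719

r ≈ 0.9719


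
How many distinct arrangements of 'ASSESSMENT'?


Letters: 10, freq: {'A': 1, 'S': 4, 'E': 2, 'M': 1, 'N': 1, 'T': 1}
10!/(1!×4!×2!×1!×1!×1!) = 3628800/48 = 75600

75600


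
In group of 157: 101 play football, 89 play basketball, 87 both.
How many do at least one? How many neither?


|A∪B| = 101+89-87 = 103
Neither = 157-103 = 54

At least one: 103; Neither: 54


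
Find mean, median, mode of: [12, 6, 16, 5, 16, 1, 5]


Sorted: [1, 5, 5, 6, 12, 16, 16]
Mean = 61/7
Median = 6
Freq: {12: 1, 6: 1, 16: 2, 5: 2, 1: 1}
Mode: [5, 16]

Mean=61/7, Median=6, Mode=[5, 16]


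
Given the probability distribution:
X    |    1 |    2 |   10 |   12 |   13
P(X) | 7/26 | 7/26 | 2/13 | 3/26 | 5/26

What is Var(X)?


E[X] = 81/13
E[X²] = 856/13
Var(X) = E[X²] - (E[X])² = 856/13 - 6561/169 = 4567/169

Var(X) = 4567/169 ≈ 27.0237


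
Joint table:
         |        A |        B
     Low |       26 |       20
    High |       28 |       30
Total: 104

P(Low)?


P(Low) = (26+20)/104 = 46/104 = 23/52

P(Low) = 23/52 ≈ 44.23%


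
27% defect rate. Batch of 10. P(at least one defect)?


P(all good) = (73/100)^10 = 4297625829703557649/100000000000000000000
P(≥1 defect) = 95702374170296442351/100000000000000000000

P = 95702374170296442351/100000000000000000000 ≈ 95.70%


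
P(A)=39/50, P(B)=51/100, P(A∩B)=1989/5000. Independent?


P(A)×P(B) = 1989/5000
P(A∩B) = 1989/5000
Equal ✓ → Independent

Yes, independent


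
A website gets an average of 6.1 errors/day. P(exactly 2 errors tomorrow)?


Poisson(λ=6.1): P(X=2) = e^(-λ)×λ^k/k!
= e^(-6.1) × 6.1^2 / 2!
≈ 0.002242867719 × 37.21 / 2 ≈ 0.041729

P(X=2) ≈ 0.041729 ≈ 4.17%


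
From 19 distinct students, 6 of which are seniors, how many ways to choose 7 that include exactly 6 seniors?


Choose 6 of the 6 seniors and 1 of the other 13 students:
C(6,6)×C(13,1) = 1×13 = 13

13


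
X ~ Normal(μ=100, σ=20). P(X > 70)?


z = (70-100)/20 = -1.5
P(X > 70) = 1 - P(Z ≤ -1.5) = 1 - 0.0668 = 0.9332

P(X > 70) ≈ 0.9332


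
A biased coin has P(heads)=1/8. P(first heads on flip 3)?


Geometric: P(X=3) = (1-p)^(k-1)×p = (7/8)^2×1/8 = 49/512

P(X=3) = 49/512 ≈ 9.57%


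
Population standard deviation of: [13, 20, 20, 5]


Mean = 58/4 = 29/2
  (13-29/2)²=9/4
  (20-29/2)²=121/4
  (20-29/2)²=121/4
  (5-29/2)²=361/4
Σ(x-μ)² = 153
σ² = 153/4

σ = √(153/4) ≈ 6.1847


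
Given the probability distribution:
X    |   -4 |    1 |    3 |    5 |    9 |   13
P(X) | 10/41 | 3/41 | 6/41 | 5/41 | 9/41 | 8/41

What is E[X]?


E[X] = Σ x·P(X=x)
= (-4)×(10/41) + (1)×(3/41) + (3)×(6/41) + (5)×(5/41) + (9)×(9/41) + (13)×(8/41)
= 191/41

E[X] = 191/41


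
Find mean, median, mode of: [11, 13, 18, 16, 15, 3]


Sorted: [3, 11, 13, 15, 16, 18]
Mean = 76/6 = 38/3
Median = 14
Freq: {11: 1, 13: 1, 18: 1, 16: 1, 15: 1, 3: 1}
Mode: No mode

Mean=38/3, Median=14, Mode=No mode


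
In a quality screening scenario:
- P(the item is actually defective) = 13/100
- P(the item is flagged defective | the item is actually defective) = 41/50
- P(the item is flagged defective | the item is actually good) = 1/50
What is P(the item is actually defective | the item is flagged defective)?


Using Bayes' theorem:
P(A|B) = P(B|A)·P(A) / P(B)

P(the item is flagged defective) = 41/50 × 13/100 + 1/50 × 87/100
= 533/5000 + 87/5000 = 31/250

P(the item is actually defective|the item is flagged defective) = (533/5000) / (31/250) = 533/620

P(the item is actually defective|the item is flagged defective) = 533/620 ≈ 85.97%


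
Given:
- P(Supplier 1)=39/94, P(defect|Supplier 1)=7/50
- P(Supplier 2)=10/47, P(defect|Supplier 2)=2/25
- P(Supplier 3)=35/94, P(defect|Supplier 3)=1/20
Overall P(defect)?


P(B) = Σ P(B|Aᵢ)×P(Aᵢ)
  7/50×39/94 = 273/4700
  2/25×10/47 = 4/235
  1/20×35/94 = 7/376
Sum = 881/9400

P(defect) = 881/9400 ≈ 9.37%


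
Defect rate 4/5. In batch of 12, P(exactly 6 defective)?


Binomial: P(X=6) = C(12,6)×p^6×(1-p)^6
= 924 × 4096/15625 × 1/15625 = 3784704/244140625

P(X=6) = 3784704/244140625 ≈ 1.55%


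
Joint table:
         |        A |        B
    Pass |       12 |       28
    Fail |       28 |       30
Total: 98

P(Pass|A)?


P(Pass|A) = 12/(12+28) = 12/40 = 3/10

P = 3/10 ≈ 30.00%


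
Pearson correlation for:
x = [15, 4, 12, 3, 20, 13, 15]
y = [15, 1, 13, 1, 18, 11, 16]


n=7, Σx=82, Σy=75, Σxy=1131, Σx²=1188, Σy²=1097
r = (7×1131 - 82×75)/√((7×1188 - 82²)(7×1097 - 75²))
= 1767/√(1592×2054) = 1767/√3269968 ≈ 1767/1808.3053 ≈ 0.9772

r ≈ 0.9772


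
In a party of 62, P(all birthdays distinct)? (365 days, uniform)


P(all different) = Π(365-i)/365 for i=0..61
= (365/365)×(364/365)×...×(304/365)
= 0.004090

P ≈ 0.0041 ≈ 0.41%


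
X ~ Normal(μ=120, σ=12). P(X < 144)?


z = (144-120)/12 = 2.0
P(Z < 2.0) = 0.9772

P(X < 144) ≈ 0.9772


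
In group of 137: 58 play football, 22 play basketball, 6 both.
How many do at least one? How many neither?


|A∪B| = 58+22-6 = 74
Neither = 137-74 = 63

At least one: 74; Neither: 63


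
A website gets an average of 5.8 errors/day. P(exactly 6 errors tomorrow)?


Poisson(λ=5.8): P(X=6) = e^(-λ)×λ^k/k!
= e^(-5.8) × 5.8^6 / 6!
≈ 0.003027554745 × 38068.692544 / 720 ≈ 0.160076

P(X=6) ≈ 0.160076 ≈ 16.01%


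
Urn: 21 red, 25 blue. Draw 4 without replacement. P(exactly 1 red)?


Hypergeometric: C(21,1)×C(25,3)/C(46,4)
= 21×2300/163185 = 140/473

P(X=1) = 140/473 ≈ 29.60%


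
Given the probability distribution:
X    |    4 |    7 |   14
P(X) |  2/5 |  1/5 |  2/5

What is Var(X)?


E[X] = 43/5
E[X²] = 473/5
Var(X) = E[X²] - (E[X])² = 473/5 - 1849/25 = 516/25

Var(X) = 516/25 ≈ 20.6400


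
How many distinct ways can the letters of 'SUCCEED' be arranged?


Letters: 7, freq: {'S': 1, 'U': 1, 'C': 2, 'E': 2, 'D': 1}
7!/(1!×1!×2!×2!×1!) = 5040/4 = 1260

1260


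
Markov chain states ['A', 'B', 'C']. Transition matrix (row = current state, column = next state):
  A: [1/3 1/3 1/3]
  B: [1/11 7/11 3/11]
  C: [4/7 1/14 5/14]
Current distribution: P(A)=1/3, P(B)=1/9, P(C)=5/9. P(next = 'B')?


P(next=B) = Σᵢ P(now=i)×P(i→B)
= 1/3×1/3 + 1/9×7/11 + 5/9×1/14
= 1/9 + 7/99 + 5/126 = 307/1386

P = 307/1386 ≈ 0.2215


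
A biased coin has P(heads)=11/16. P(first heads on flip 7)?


Geometric: P(X=7) = (1-p)^(k-1)×p = (5/16)^6×11/16 = 171875/268435456

P(X=7) = 171875/268435456 ≈ 0.06%


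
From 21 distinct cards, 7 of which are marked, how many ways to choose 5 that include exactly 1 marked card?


Choose 1 of the 7 marked cards and 4 of the other 14 cards:
C(7,1)×C(14,4) = 7×1001 = 7007

7007


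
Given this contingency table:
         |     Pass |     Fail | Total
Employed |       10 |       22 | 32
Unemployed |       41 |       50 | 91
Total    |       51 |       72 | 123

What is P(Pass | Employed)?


P(Pass | Employed) = 10/(10+22) = 10/32 = 5/16

P(Pass|Employed) = 5/16 ≈ 31.25%


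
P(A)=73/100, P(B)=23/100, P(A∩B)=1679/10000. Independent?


P(A)×P(B) = 1679/10000
P(A∩B) = 1679/10000
Equal ✓ → Independent

Yes, independent


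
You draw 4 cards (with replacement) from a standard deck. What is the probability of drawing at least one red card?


P(not a red card) = 26/52 = 1/2
P(none in 4 draws) = (1/2)^4 = 1/16
P(≥1 red card) = 1 - 1/16 = 15/16

P = 15/16 ≈ 93.75%


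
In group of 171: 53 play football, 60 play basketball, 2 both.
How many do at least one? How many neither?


|A∪B| = 53+60-2 = 111
Neither = 171-111 = 60

At least one: 111; Neither: 60


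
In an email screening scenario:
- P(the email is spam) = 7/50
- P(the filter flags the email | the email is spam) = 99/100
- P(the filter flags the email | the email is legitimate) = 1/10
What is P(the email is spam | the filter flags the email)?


Using Bayes' theorem:
P(A|B) = P(B|A)·P(A) / P(B)

P(the filter flags the email) = 99/100 × 7/50 + 1/10 × 43/50
= 693/5000 + 43/500 = 1123/5000

P(the email is spam|the filter flags the email) = (693/5000) / (1123/5000) = 693/1123

P(the email is spam|the filter flags the email) = 693/1123 ≈ 61.71%


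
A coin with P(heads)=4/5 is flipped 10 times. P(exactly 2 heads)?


Binomial: P(X=2) = C(10,2)×p^2×(1-p)^8
= 45 × 16/25 × 1/390625 = 144/1953125

P(X=2) = 144/1953125 ≈ 0.01%


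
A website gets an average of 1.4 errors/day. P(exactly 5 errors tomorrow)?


Poisson(λ=1.4): P(X=5) = e^(-λ)×λ^k/k!
= e^(-1.4) × 1.4^5 / 5!
≈ 0.2465969639 × 5.37824 / 120 ≈ 0.011052

P(X=5) ≈ 0.011052 ≈ 1.11%


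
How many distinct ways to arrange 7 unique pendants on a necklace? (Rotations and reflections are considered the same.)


Free circular arrangements: rotations and reflections both identified.
(n-1)!/2 = 6!/2 = 720/2 = 360

360


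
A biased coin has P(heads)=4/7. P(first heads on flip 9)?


Geometric: P(X=9) = (1-p)^(k-1)×p = (3/7)^8×4/7 = 26244/40353607

P(X=9) = 26244/40353607 ≈ 0.07%


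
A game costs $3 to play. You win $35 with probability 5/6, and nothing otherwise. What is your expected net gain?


E[gain] = (35-3)×5/6 + (-3)×1/6
= 80/3 - 1/2 = 157/6

Expected net gain = $157/6 ≈ $26.17


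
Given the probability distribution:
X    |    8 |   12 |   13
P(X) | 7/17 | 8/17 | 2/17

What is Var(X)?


E[X] = 178/17
E[X²] = 114
Var(X) = E[X²] - (E[X])² = 114 - 31684/289 = 1262/289

Var(X) = 1262/289 ≈ 4.3668


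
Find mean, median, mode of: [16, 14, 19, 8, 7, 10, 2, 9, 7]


Sorted: [2, 7, 7, 8, 9, 10, 14, 16, 19]
Mean = 92/9
Median = 9
Freq: {16: 1, 14: 1, 19: 1, 8: 1, 7: 2, 10: 1, 2: 1, 9: 1}
Mode: [7]

Mean=92/9, Median=9, Mode=7


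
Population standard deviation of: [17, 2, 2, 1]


Mean = 22/4 = 11/2
  (17-11/2)²=529/4
  (2-11/2)²=49/4
  (2-11/2)²=49/4
  (1-11/2)²=81/4
Σ(x-μ)² = 177
σ² = 177/4

σ = √(177/4) ≈ 6.6521


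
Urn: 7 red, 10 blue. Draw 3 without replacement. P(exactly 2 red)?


Hypergeometric: C(7,2)×C(10,1)/C(17,3)
= 21×10/680 = 21/68

P(X=2) = 21/68 ≈ 30.88%


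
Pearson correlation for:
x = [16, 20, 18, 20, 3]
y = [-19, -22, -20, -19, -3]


n=5, Σx=77, Σy=-83, Σxy=-1493, Σx²=1389, Σy²=1615
r = (5×(-1493) - 77×(-83))/√((5×1389 - 77²)(5×1615 - (-83)²))
= -1074/√(1016×1186) = -1074/√1204976 ≈ -1074/1097.7140 ≈ -0.9784

r ≈ -0.9784


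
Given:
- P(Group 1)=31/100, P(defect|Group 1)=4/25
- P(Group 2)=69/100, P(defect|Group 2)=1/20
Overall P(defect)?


P(B) = Σ P(B|Aᵢ)×P(Aᵢ)
  4/25×31/100 = 31/625
  1/20×69/100 = 69/2000
Sum = 841/10000

P(defect) = 841/10000 ≈ 8.41%


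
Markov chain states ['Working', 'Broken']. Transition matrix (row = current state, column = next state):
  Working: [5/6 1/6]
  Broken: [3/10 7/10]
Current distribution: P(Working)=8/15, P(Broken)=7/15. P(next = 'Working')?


P(next=Working) = Σᵢ P(now=i)×P(i→Working)
= 8/15×5/6 + 7/15×3/10
= 4/9 + 7/50 = 263/450

P = 263/450 ≈ 0.5844


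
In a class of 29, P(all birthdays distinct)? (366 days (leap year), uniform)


P(all different) = Π(366-i)/366 for i=0..28
= (366/366)×(365/366)×...×(338/366)
= 0.320056

P ≈ 0.3201 ≈ 32.01%


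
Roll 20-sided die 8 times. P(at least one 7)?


P(no 7)^8 = (19/20)^8 = 16983563041/25600000000
P(≥1) = 1 - 16983563041/25600000000 = 8616436959/25600000000

P = 8616436959/25600000000 ≈ 33.66%


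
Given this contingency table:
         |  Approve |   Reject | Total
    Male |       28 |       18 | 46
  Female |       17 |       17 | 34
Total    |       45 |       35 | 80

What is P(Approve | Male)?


P(Approve | Male) = 28/(28+18) = 28/46 = 14/23

P(Approve|Male) = 14/23 ≈ 60.87%


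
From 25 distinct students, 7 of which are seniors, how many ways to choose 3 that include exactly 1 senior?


Choose 1 of the 7 seniors and 2 of the other 18 students:
C(7,1)×C(18,2) = 7×153 = 1071

1071


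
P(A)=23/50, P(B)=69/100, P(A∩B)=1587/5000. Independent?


P(A)×P(B) = 1587/5000
P(A∩B) = 1587/5000
Equal ✓ → Independent

Yes, independent


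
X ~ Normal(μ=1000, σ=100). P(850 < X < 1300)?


z₁=(850-1000)/100=-1.5, z₂=(1300-1000)/100=3.0
P = Φ(3.0) - Φ(-1.5) = 0.998650 - 0.066807 = 0.931843 ≈ 0.9318

P(850 < X < 1300) ≈ 0.9318


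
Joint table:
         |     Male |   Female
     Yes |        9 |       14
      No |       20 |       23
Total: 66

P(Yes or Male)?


P(Yes∨Male) = P(Yes) + P(Male) - P(Yes∧Male)
= (23 + 29 - 9)/66 = 43/66

P = 43/66 ≈ 65.15%


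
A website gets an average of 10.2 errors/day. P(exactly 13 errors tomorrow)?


Poisson(λ=10.2): P(X=13) = e^(-λ)×λ^k/k!
= e^(-10.2) × 10.2^13 / 13!
≈ 3.717031868e-05 × 1.29360663045e+13 / 6227020800 ≈ 0.077218

P(X=13) ≈ 0.077218 ≈ 7.72%


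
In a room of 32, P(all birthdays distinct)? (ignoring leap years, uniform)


P(all different) = Π(365-i)/365 for i=0..31
= (365/365)×(364/365)×...×(334/365)
= 0.246652

P ≈ 0.2467 ≈ 24.67%


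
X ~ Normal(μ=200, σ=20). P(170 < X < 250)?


z₁=(170-200)/20=-1.5, z₂=(250-200)/20=2.5
P = Φ(2.5) - Φ(-1.5) = 0.993790 - 0.066807 = 0.926983 ≈ 0.9270

P(170 < X < 250) ≈ 0.9270


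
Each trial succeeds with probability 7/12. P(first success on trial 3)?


Geometric: P(X=3) = (1-p)^(k-1)×p = (5/12)^2×7/12 = 175/1728

P(X=3) = 175/1728 ≈ 10.13%


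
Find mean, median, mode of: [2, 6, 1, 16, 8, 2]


Sorted: [1, 2, 2, 6, 8, 16]
Mean = 35/6
Median = 4
Freq: {2: 2, 6: 1, 1: 1, 16: 1, 8: 1}
Mode: [2]

Mean=35/6, Median=4, Mode=2


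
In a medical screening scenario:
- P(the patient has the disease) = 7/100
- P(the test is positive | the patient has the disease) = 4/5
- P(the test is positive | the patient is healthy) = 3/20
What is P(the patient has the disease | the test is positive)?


Using Bayes' theorem:
P(A|B) = P(B|A)·P(A) / P(B)

P(the test is positive) = 4/5 × 7/100 + 3/20 × 93/100
= 7/125 + 279/2000 = 391/2000

P(the patient has the disease|the test is positive) = (7/125) / (391/2000) = 112/391

P(the patient has the disease|the test is positive) = 112/391 ≈ 28.64%


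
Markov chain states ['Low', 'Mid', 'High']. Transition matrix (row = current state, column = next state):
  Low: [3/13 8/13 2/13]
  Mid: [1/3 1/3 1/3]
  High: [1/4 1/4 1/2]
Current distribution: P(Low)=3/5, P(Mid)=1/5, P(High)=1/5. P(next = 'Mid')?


P(next=Mid) = Σᵢ P(now=i)×P(i→Mid)
= 3/5×8/13 + 1/5×1/3 + 1/5×1/4
= 24/65 + 1/15 + 1/20 = 379/780

P = 379/780 ≈ 0.4859


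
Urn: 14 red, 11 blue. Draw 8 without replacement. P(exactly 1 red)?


Hypergeometric: C(14,1)×C(11,7)/C(25,8)
= 14×330/1081575 = 28/6555

P(X=1) = 28/6555 ≈ 0.43%


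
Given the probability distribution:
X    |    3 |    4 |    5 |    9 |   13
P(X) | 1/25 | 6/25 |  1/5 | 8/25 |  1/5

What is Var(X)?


E[X] = 189/25
E[X²] = 1723/25
Var(X) = E[X²] - (E[X])² = 1723/25 - 35721/625 = 7354/625

Var(X) = 7354/625 ≈ 11.7664


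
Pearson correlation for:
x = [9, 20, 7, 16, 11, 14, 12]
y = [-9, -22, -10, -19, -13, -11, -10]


n=7, Σx=89, Σy=-94, Σxy=-1312, Σx²=1247, Σy²=1416
r = (7×(-1312) - 89×(-94))/√((7×1247 - 89²)(7×1416 - (-94)²))
= -818/√(808×1076) = -818/√869408 ≈ -818/932.4205 ≈ -0.8773

r ≈ -0.8773


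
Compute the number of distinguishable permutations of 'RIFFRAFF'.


Letters: 8, freq: {'R': 2, 'I': 1, 'F': 4, 'A': 1}
8!/(2!×1!×4!×1!) = 40320/48 = 840

840


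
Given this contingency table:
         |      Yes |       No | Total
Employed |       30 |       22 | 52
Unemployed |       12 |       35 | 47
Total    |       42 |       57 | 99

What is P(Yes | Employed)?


P(Yes | Employed) = 30/(30+22) = 30/52 = 15/26

P(Yes|Employed) = 15/26 ≈ 57.69%


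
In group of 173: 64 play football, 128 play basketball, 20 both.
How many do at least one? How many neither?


|A∪B| = 64+128-20 = 172
Neither = 173-172 = 1

At least one: 172; Neither: 1


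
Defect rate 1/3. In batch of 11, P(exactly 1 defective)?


Binomial: P(X=1) = C(11,1)×p^1×(1-p)^10
= 11 × 1/3 × 1024/59049 = 11264/177147

P(X=1) = 11264/177147 ≈ 6.36%


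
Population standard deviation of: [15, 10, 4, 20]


Mean = 49/4
  (15-49/4)²=121/16
  (10-49/4)²=81/16
  (4-49/4)²=1089/16
  (20-49/4)²=961/16
Σ(x-μ)² = 563/4
σ² = (563/4)/4 = 563/16

σ = √(563/16) ≈ 5.9319


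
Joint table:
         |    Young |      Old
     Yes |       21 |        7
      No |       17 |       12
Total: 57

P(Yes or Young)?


P(Yes∨Young) = P(Yes) + P(Young) - P(Yes∧Young)
= (28 + 38 - 21)/57 = 45/57 = 15/19

P = 15/19 ≈ 78.95%


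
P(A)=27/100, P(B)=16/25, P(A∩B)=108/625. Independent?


P(A)×P(B) = 108/625
P(A∩B) = 108/625
Equal ✓ → Independent

Yes, independent


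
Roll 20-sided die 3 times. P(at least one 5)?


P(no 5)^3 = (19/20)^3 = 6859/8000
P(≥1) = 1 - 6859/8000 = 1141/8000

P = 1141/8000 ≈ 14.26%


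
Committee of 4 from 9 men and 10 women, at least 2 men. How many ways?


Count by #men:
  2M,2W: C(9,2)×C(10,2)=1620
  3M,1W: C(9,3)×C(10,1)=840
  4M,0W: C(9,4)×C(10,0)=126
Total = 2586

2586


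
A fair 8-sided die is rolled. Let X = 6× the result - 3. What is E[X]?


E[die] = (1+8)/2 = 9/2
E[X] = 6×9/2 - 3 = 24

E[X] = 24


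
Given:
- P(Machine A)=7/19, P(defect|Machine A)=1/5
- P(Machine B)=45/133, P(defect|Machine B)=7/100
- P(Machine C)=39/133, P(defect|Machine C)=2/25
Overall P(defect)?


P(B) = Σ P(B|Aᵢ)×P(Aᵢ)
  1/5×7/19 = 7/95
  7/100×45/133 = 9/380
  2/25×39/133 = 78/3325
Sum = 1607/13300

P(defect) = 1607/13300 ≈ 12.08%


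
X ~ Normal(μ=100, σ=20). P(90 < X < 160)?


z₁=(90-100)/20=-0.5, z₂=(160-100)/20=3.0
P = Φ(3.0) - Φ(-0.5) = 0.998650 - 0.308538 = 0.690112 ≈ 0.6901

P(90 < X < 160) ≈ 0.6901


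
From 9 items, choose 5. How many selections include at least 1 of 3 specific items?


Complement: C(9,5) - C(6,5) = 126 - 6 = 120

120


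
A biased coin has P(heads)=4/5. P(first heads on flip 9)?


Geometric: P(X=9) = (1-p)^(k-1)×p = (1/5)^8×4/5 = 4/1953125

P(X=9) = 4/1953125 ≈ 0.00%


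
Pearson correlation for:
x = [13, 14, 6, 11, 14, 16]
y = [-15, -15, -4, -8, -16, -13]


n=6, Σx=74, Σy=-71, Σxy=-949, Σx²=974, Σy²=955
r = (6×(-949) - 74×(-71))/√((6×974 - 74²)(6×955 - (-71)²))
= -440/√(368×689) = -440/√253552 ≈ -440/503.5395 ≈ -0.8738

r ≈ -0.8738


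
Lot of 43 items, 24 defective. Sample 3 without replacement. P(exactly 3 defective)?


Hypergeometric: C(24,3)×C(19,0)/C(43,3)
= 2024×1/12341 = 2024/12341

P(X=3) = 2024/12341 ≈ 16.40%


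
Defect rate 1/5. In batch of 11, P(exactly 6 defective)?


Binomial: P(X=6) = C(11,6)×p^6×(1-p)^5
= 462 × 1/15625 × 1024/3125 = 473088/48828125

P(X=6) = 473088/48828125 ≈ 0.97%


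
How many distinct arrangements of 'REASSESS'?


Letters: 8, freq: {'R': 1, 'E': 2, 'A': 1, 'S': 4}
8!/(1!×2!×1!×4!) = 40320/48 = 840

840


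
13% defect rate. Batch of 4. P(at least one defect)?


P(all good) = (87/100)^4 = 57289761/100000000
P(≥1 defect) = 42710239/100000000

P = 42710239/100000000 ≈ 42.71%


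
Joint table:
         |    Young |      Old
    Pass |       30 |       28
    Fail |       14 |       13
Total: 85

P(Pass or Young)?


P(Pass∨Young) = P(Pass) + P(Young) - P(Pass∧Young)
= (58 + 44 - 30)/85 = 72/85

P = 72/85 ≈ 84.71%


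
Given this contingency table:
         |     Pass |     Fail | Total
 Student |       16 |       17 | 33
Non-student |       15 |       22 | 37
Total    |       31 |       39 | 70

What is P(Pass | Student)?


P(Pass | Student) = 16/(16+17) = 16/33

P(Pass|Student) = 16/33 ≈ 48.48%


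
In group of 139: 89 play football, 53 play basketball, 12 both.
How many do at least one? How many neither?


|A∪B| = 89+53-12 = 130
Neither = 139-130 = 9

At least one: 130; Neither: 9


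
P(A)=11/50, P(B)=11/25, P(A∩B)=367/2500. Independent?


P(A)×P(B) = 121/1250
P(A∩B) = 367/2500
Not equal → NOT independent

No, not independent


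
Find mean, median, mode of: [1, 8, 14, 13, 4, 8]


Sorted: [1, 4, 8, 8, 13, 14]
Mean = 48/6 = 8
Median = 8
Freq: {1: 1, 8: 2, 14: 1, 13: 1, 4: 1}
Mode: [8]

Mean=8, Median=8, Mode=8


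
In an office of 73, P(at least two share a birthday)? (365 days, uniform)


P(all different) = Π(365-i)/365 for i=0..72
= 0.000439
P(match) = 1 - 0.000439 = 0.999561

P ≈ 0.9996 ≈ 99.96%


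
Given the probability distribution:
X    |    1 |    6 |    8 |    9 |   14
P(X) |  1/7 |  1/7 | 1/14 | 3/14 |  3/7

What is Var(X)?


E[X] = 19/2
E[X²] = 1557/14
Var(X) = E[X²] - (E[X])² = 1557/14 - 361/4 = 587/28

Var(X) = 587/28 ≈ 20.9643


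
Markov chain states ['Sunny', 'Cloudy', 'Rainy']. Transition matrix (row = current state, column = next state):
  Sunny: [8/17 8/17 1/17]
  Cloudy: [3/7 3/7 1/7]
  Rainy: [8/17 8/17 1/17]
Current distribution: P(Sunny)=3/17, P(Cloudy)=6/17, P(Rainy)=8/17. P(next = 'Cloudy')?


P(next=Cloudy) = Σᵢ P(now=i)×P(i→Cloudy)
= 3/17×8/17 + 6/17×3/7 + 8/17×8/17
= 24/289 + 18/119 + 64/289 = 922/2023

P = 922/2023 ≈ 0.4558


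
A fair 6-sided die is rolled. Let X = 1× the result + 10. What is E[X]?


E[die] = (1+6)/2 = 7/2
E[X] = 1×7/2 + 10 = 27/2

E[X] = 27/2


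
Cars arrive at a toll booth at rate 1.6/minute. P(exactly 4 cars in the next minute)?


Poisson(λ=1.6): P(X=4) = e^(-λ)×λ^k/k!
= e^(-1.6) × 1.6^4 / 4!
≈ 0.201896518 × 6.5536 / 24 ≈ 0.055131

P(X=4) ≈ 0.055131 ≈ 5.51%


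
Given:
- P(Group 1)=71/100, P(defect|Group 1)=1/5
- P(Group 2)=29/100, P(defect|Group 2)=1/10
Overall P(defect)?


P(B) = Σ P(B|Aᵢ)×P(Aᵢ)
  1/5×71/100 = 71/500
  1/10×29/100 = 29/1000
Sum = 171/1000

P(defect) = 171/1000 ≈ 17.10%


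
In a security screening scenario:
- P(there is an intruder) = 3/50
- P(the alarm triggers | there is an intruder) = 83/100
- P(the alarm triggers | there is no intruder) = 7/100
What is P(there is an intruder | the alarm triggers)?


Using Bayes' theorem:
P(A|B) = P(B|A)·P(A) / P(B)

P(the alarm triggers) = 83/100 × 3/50 + 7/100 × 47/50
= 249/5000 + 329/5000 = 289/2500

P(there is an intruder|the alarm triggers) = (249/5000) / (289/2500) = 249/578

P(there is an intruder|the alarm triggers) = 249/578 ≈ 43.08%


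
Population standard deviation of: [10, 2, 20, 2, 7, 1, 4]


Mean = 46/7
  (10-46/7)²=576/49
  (2-46/7)²=1024/49
  (20-46/7)²=8836/49
  (2-46/7)²=1024/49
  (7-46/7)²=9/49
  (1-46/7)²=1521/49
  (4-46/7)²=324/49
Σ(x-μ)² = 1902/7
σ² = (1902/7)/7 = 1902/49

σ = √(1902/49) ≈ 6.2303


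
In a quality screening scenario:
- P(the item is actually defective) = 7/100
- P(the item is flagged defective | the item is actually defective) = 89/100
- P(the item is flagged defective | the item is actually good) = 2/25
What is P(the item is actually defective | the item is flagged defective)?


Using Bayes' theorem:
P(A|B) = P(B|A)·P(A) / P(B)

P(the item is flagged defective) = 89/100 × 7/100 + 2/25 × 93/100
= 623/10000 + 93/1250 = 1367/10000

P(the item is actually defective|the item is flagged defective) = (623/10000) / (1367/10000) = 623/1367

P(the item is actually defective|the item is flagged defective) = 623/1367 ≈ 45.57%


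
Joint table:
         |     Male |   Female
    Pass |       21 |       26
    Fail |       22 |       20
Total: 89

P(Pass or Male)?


P(Pass∨Male) = P(Pass) + P(Male) - P(Pass∧Male)
= (47 + 43 - 21)/89 = 69/89

P = 69/89 ≈ 77.53%


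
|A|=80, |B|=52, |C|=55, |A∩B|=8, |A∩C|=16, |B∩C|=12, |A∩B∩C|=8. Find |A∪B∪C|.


|A∪B∪C| = 80+52+55-8-16-12+8 = 159

|A∪B∪C| = 159


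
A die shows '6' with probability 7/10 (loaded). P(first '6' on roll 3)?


Geometric: P(X=3) = (1-p)^(k-1)×p = (3/10)^2×7/10 = 63/1000

P(X=3) = 63/1000 ≈ 6.30%


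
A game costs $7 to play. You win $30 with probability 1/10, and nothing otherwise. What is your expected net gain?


E[gain] = (30-7)×1/10 + (-7)×9/10
= 23/10 - 63/10 = -4

Expected net gain = $-4 ≈ $-4.00


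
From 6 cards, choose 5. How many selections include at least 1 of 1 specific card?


Complement: C(6,5) - C(5,5) = 6 - 1 = 5

5


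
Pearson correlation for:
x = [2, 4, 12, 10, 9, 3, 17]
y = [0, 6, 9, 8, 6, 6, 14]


n=7, Σx=57, Σy=49, Σxy=522, Σx²=643, Σy²=449
r = (7×522 - 57×49)/√((7×643 - 57²)(7×449 - 49²))
= 861/√(1252×742) = 861/√928984 ≈ 861/963.8382 ≈ 0.8933

r ≈ 0.8933


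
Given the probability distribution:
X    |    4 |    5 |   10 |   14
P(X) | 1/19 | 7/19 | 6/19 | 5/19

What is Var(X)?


E[X] = 169/19
E[X²] = 1771/19
Var(X) = E[X²] - (E[X])² = 1771/19 - 28561/361 = 5088/361

Var(X) = 5088/361 ≈ 14.0942


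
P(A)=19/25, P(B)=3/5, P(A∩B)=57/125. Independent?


P(A)×P(B) = 57/125
P(A∩B) = 57/125
Equal ✓ → Independent

Yes, independent


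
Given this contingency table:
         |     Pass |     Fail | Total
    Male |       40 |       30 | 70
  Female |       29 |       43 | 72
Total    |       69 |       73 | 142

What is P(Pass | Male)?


P(Pass | Male) = 40/(40+30) = 40/70 = 4/7

P(Pass|Male) = 4/7 ≈ 57.14%
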